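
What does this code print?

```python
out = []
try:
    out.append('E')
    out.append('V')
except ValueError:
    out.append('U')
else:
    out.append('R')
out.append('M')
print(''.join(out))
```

Execution trace: 'E' (try body) → 'V' (try body, no exception) → 'R' (else) → 'M' (after the try/except). Output: EVRM

Answer: EVRM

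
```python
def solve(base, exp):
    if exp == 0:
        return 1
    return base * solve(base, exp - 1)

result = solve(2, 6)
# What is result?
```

solve(2, 6) = 2 * 2 * 2 * 2 * 2 * 2 = 64

Answer: 64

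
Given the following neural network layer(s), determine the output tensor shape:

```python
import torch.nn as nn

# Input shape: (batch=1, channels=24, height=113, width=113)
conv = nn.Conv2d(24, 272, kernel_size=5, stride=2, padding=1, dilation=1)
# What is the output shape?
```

Input: (1, 24, 113, 113) -> Output: (1, 272, 56, 56)

Answer: (1, 272, 56, 56)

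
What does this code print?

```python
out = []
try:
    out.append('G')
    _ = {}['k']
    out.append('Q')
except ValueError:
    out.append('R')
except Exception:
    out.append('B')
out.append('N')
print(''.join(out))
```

Execution trace: 'G' (try body) → 'B' (except Exception) → 'N' (after the try/except). Output: GBN

Answer: GBN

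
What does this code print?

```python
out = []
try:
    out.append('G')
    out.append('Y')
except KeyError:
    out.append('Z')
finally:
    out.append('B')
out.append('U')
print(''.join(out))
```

Execution trace: 'G' (try body) → 'Y' (try body, no exception) → 'B' (finally) → 'U' (after the try/except). Output: GYBU

Answer: GYBU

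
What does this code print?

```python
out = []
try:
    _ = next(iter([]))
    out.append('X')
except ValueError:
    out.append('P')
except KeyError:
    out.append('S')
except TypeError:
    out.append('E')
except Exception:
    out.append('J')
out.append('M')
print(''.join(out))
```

Execution trace: 'J' (except Exception) → 'M' (after the try/except). Output: JM

Answer: JM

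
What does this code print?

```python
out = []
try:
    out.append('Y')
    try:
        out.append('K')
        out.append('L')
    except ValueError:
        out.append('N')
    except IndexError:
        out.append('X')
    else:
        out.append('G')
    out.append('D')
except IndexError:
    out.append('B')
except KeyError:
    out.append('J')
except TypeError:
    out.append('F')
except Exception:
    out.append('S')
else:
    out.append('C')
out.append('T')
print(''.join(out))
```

Execution trace: 'Y' (try body) → 'K' (inner try body) → 'L' (inner try body, no exception) → 'G' (inner else) → 'D' (try body, no exception) → 'C' (else) → 'T' (after the try/except). Output: YKLGDCT

Answer: YKLGDCT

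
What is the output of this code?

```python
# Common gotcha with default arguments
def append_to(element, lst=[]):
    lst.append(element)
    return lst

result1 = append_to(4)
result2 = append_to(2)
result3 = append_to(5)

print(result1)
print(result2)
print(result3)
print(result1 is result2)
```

Key concept: mutable default argument gotcha.
Step by step:
`result1 = append_to(4)` → result1 = [4]
`result2 = append_to(2)` → result1 = [4, 2] (same object as result2); result2 = [4, 2] (same object as result1)
`result3 = append_to(5)` → result1 = [4, 2, 5] (same object as result2, result3); result2 = [4, 2, 5] (same object as result1, result3); result3 = [4, 2, 5] (same object as result1, result2)
`print(result1)` → prints [4, 2, 5]
`print(result2)` → prints [4, 2, 5]
`print(result3)` → prints [4, 2, 5]
`print(result1 is result2)` → prints True

Answer:
[4, 2, 5]
[4, 2, 5]
[4, 2, 5]
True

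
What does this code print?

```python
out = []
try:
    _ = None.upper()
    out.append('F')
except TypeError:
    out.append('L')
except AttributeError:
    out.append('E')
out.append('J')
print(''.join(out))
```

Execution trace: 'E' (except AttributeError) → 'J' (after the try/except). Output: EJ

Answer: EJ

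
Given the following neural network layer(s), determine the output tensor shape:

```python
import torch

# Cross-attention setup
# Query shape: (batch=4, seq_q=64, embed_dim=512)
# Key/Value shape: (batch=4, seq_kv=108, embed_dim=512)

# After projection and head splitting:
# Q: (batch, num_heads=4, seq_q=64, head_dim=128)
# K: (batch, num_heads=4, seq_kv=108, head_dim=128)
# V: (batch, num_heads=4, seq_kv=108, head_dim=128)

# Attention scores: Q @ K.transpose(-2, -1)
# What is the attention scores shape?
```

Input: (4, 64, 512) -> Output: (4, 4, 64, 108)

Answer: (4, 4, 64, 108)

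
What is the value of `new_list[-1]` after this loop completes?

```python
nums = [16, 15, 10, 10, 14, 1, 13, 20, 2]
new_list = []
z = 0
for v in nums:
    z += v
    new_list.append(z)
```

Cumulative sum ends at 101
`new_list` takes the values: [] → [16] → [16, 31] → [16, 31, 41] → [16, 31, 41, 51] → [16, 31, 41, 51, 65] → [16, 31, 41, 51, 65, 66] → [16, 31, 41, 51, 65, 66, 79] → [16, 31, 41, 51, 65, 66, 79, 99] → [16, 31, 41, 51, 65, 66, 79, 99, 101]
So `new_list[-1]` = 101

Answer: 101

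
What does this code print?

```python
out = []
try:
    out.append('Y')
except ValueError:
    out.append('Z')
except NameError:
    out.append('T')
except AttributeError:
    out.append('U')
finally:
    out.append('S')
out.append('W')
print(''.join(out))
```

Execution trace: 'Y' (try body, no exception) → 'S' (finally) → 'W' (after the try/except). Output: YSW

Answer: YSW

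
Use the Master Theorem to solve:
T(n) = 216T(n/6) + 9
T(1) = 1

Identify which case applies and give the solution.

a=216, b=6, f(n)=9. log_6(216) = 3. Since c=0 < 3, Case 1 applies: T(n) = Θ(n^log_b(a)) = O(n^3).

Answer: O(n^3) - Case 1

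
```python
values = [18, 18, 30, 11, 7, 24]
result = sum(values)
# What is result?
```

Trace:
`values = [18, 18, 30, 11, 7, 24]` → values = [18, 18, 30, 11, 7, 24]
`result = sum(values)` → result = 108
So result = 108

Answer: 108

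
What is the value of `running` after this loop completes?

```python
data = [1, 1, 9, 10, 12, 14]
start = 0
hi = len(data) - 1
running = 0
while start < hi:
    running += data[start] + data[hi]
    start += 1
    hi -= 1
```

Sum of pairs from ends
`running` takes the values: 0 → 15 → 28 → 47

Answer: 47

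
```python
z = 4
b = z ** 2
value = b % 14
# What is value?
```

Trace:
`z = 4` → z = 4
`b = z ** 2` → b = 16
`value = b % 14` → value = 2
So value = 2

Answer: 2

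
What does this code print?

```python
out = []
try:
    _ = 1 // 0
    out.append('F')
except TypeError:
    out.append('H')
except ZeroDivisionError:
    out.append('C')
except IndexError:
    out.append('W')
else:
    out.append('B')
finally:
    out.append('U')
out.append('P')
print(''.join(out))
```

Execution trace: 'C' (except ZeroDivisionError) → 'U' (finally) → 'P' (after the try/except). Output: CUP

Answer: CUP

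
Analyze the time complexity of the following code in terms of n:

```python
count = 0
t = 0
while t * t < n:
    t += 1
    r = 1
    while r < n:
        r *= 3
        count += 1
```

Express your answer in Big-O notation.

Each loop level contributes: √n × log n. Multiplying the contributions gives O(√n log n).

Answer: O(√n log n)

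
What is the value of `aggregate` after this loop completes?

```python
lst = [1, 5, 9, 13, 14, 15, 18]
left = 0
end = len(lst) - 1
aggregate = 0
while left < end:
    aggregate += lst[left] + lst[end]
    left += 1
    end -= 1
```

Sum of pairs from ends
`aggregate` takes the values: 0 → 19 → 39 → 62

Answer: 62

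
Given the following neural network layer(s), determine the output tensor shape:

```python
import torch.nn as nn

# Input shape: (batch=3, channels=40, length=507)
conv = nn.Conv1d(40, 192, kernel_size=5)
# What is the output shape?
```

Input: (3, 40, 507) -> Output: (3, 192, 503)

Answer: (3, 192, 503)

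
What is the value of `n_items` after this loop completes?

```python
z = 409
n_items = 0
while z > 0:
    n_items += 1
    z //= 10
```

Count digits by repeated division by 10
`n_items` takes the values: 0 → 1 → 2 → 3

Answer: 3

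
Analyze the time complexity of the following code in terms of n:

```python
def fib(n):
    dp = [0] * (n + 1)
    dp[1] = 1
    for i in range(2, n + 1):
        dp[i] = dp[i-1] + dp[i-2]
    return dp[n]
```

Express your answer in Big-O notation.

This is Dynamic programming Fibonacci. Time complexity: O(n).

Answer: O(n)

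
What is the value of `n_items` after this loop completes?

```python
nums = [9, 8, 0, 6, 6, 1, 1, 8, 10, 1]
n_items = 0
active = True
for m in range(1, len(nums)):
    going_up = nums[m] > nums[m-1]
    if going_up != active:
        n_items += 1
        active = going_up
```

Count direction changes in [9, 8, 0, 6, 6, 1, 1, 8, 10, 1]
`n_items` takes the values: 0 → 1 → 2 → 3 → 4 → 5

Answer: 5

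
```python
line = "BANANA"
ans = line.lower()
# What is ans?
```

Trace:
`line = "BANANA"` → line = 'BANANA'
`ans = line.lower()` → ans = 'banana'
So ans = 'banana'

Answer: 'banana'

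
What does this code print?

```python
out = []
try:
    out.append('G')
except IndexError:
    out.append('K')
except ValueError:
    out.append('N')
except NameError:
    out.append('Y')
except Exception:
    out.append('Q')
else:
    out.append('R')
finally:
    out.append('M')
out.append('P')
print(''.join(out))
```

Execution trace: 'G' (try body, no exception) → 'R' (else) → 'M' (finally) → 'P' (after the try/except). Output: GRMP

Answer: GRMP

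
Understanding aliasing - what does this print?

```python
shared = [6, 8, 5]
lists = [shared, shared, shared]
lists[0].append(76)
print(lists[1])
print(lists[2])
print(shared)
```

Key concept: list of same reference.
Step by step:
`shared = [6, 8, 5]` → shared = [6, 8, 5]
`lists = [shared, shared, shared]` → lists = [[6, 8, 5], [6, 8, 5], [6, 8, 5]]
`lists[0].append(76)` → shared = [6, 8, 5, 76]; lists = [[6, 8, 5, 76], [6, 8, 5, 76], [6, 8, 5, 76]]
`print(lists[1])` → prints [6, 8, 5, 76]
`print(lists[2])` → prints [6, 8, 5, 76]
`print(shared)` → prints [6, 8, 5, 76]

Answer:
[6, 8, 5, 76]
[6, 8, 5, 76]
[6, 8, 5, 76]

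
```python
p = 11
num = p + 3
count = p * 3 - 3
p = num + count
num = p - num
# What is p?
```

Trace:
`p = 11` → p = 11
`num = p + 3` → num = 14
`count = p * 3 - 3` → count = 30
`p = num + count` → p = 44
`num = p - num` → num = 30
So p = 44

Answer: 44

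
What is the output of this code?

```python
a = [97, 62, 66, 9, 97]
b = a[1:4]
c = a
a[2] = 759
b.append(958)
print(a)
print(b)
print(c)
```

Key concept: slice vs alias.
Step by step:
`a = [97, 62, 66, 9, 97]` → a = [97, 62, 66, 9, 97]
`b = a[1:4]` → b = [62, 66, 9]
`c = a` → c = [97, 62, 66, 9, 97] (same object as a)
`a[2] = 759` → a = [97, 62, 759, 9, 97] (same object as c); c = [97, 62, 759, 9, 97] (same object as a)
`b.append(958)` → b = [62, 66, 9, 958]
`print(a)` → prints [97, 62, 759, 9, 97]
`print(b)` → prints [62, 66, 9, 958]
`print(c)` → prints [97, 62, 759, 9, 97]

Answer:
[97, 62, 759, 9, 97]
[62, 66, 9, 958]
[97, 62, 759, 9, 97]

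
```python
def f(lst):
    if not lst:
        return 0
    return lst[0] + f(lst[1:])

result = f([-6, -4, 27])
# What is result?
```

(-6) + (-4) + 27 + 0 = 17

Answer: 17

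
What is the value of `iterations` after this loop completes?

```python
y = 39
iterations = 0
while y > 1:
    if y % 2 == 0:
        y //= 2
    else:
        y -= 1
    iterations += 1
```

Steps to reduce 39 to 1
`iterations` takes the values: 0 → 1 → 2 → 3 → 4 → 5 → 6 → 7 → 8

Answer: 8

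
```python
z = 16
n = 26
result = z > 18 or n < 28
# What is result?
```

Trace:
`z = 16` → z = 16
`n = 26` → n = 26
`result = z > 18 or n < 28` → result = True
So result = True

Answer: True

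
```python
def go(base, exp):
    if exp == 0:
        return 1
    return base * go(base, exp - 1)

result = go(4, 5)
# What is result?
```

go(4, 5) = 4 * 4 * 4 * 4 * 4 = 1024

Answer: 1024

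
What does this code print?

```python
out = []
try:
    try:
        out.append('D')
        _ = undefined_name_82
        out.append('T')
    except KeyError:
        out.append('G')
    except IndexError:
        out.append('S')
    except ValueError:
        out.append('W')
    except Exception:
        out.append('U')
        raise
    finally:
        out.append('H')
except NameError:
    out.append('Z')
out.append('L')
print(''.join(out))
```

Execution trace: 'D' (inner try body) → 'U' (inner except Exception) → 'H' (inner finally) → 'Z' (outer except NameError) → 'L' (after the try/except). Output: DUHZL

Answer: DUHZL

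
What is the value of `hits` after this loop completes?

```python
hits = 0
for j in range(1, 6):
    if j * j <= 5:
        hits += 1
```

Count numbers where j² ≤ 5
`hits` takes the values: 0 → 1 → 2

Answer: 2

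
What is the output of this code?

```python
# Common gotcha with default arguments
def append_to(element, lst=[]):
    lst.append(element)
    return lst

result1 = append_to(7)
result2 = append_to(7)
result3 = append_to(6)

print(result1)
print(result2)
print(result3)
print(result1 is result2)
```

Key concept: mutable default argument gotcha.
Step by step:
`result1 = append_to(7)` → result1 = [7]
`result2 = append_to(7)` → result1 = [7, 7] (same object as result2); result2 = [7, 7] (same object as result1)
`result3 = append_to(6)` → result1 = [7, 7, 6] (same object as result2, result3); result2 = [7, 7, 6] (same object as result1, result3); result3 = [7, 7, 6] (same object as result1, result2)
`print(result1)` → prints [7, 7, 6]
`print(result2)` → prints [7, 7, 6]
`print(result3)` → prints [7, 7, 6]
`print(result1 is result2)` → prints True

Answer:
[7, 7, 6]
[7, 7, 6]
[7, 7, 6]
True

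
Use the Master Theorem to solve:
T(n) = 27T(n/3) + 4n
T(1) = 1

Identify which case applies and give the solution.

a=27, b=3, f(n)=4n. log_3(27) = 3. Since c=1 < 3, Case 1 applies: T(n) = Θ(n^log_b(a)) = O(n^3).

Answer: O(n^3) - Case 1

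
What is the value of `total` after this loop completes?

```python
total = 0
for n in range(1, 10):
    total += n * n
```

Sum of squares 1² to 9² = 285
`total` takes the values: 0 → 1 → 5 → 14 → 30 → 55 → 91 → 140 → 204 → 285

Answer: 285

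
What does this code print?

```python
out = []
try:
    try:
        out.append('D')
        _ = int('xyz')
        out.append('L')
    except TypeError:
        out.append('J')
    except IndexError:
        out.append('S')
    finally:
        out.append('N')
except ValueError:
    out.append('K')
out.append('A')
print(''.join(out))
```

Execution trace: 'D' (try body) → 'N' (finally) → 'K' (outer except ValueError) → 'A' (after the try/except). Output: DNKA

Answer: DNKA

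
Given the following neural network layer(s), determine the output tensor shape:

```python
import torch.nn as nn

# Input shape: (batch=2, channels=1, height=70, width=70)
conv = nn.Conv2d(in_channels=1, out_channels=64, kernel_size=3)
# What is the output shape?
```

Input: (2, 1, 70, 70) -> Output: (2, 64, 68, 68)

Answer: (2, 64, 68, 68)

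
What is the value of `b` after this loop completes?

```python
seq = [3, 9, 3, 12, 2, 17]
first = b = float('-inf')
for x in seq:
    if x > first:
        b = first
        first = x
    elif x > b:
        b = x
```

Second largest (with repeats) in [3, 9, 3, 12, 2, 17]
`b` takes the values: -inf → 3 → 9 → 12

Answer: 12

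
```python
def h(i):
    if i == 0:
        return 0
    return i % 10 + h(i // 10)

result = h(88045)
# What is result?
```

Sum of digits of 88045: 5 + 4 + 0 + 8 + 8 = 25

Answer: 25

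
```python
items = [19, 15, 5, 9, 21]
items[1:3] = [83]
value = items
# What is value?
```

Trace:
`items = [19, 15, 5, 9, 21]` → items = [19, 15, 5, 9, 21]
`items[1:3] = [83]` → items = [19, 83, 9, 21]
`value = items` → value = [19, 83, 9, 21]
So value = [19, 83, 9, 21]

Answer: [19, 83, 9, 21]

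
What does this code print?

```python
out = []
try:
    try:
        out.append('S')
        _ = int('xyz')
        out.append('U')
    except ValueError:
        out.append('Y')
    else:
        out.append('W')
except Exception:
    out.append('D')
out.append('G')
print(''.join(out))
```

Execution trace: 'S' (inner try body) → 'Y' (inner except ValueError) → 'G' (after the try/except). Output: SYG

Answer: SYG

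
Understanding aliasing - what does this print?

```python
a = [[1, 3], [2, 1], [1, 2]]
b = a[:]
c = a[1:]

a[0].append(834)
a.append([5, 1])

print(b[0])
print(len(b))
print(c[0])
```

Key concept: slice with nested mutation.
Step by step:
`a = [[1, 3], [2, 1], [1, 2]]` → a = [[1, 3], [2, 1], [1, 2]]
`b = a[:]` → b = [[1, 3], [2, 1], [1, 2]]
`c = a[1:]` → c = [[2, 1], [1, 2]]
`a[0].append(834)` → a = [[1, 3, 834], [2, 1], [1, 2]]; b = [[1, 3, 834], [2, 1], [1, 2]]
`a.append([5, 1])` → a = [[1, 3, 834], [2, 1], [1, 2], [5, 1]]
`print(b[0])` → prints [1, 3, 834]
`print(len(b))` → prints 3
`print(c[0])` → prints [2, 1]

Answer:
[1, 3, 834]
3
[2, 1]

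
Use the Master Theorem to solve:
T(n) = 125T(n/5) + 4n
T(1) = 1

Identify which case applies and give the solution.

a=125, b=5, f(n)=4n. log_5(125) = 3. Since c=1 < 3, Case 1 applies: T(n) = Θ(n^log_b(a)) = O(n^3).

Answer: O(n^3) - Case 1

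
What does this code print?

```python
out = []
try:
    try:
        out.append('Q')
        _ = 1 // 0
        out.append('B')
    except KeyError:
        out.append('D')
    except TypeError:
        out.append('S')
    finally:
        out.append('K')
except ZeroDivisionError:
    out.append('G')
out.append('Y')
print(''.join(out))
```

Execution trace: 'Q' (try body) → 'K' (finally) → 'G' (outer except ZeroDivisionError) → 'Y' (after the try/except). Output: QKGY

Answer: QKGY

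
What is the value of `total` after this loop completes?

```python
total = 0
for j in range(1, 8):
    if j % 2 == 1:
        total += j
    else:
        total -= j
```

Add odd, subtract even
`total` takes the values: 0 → 1 → -1 → 2 → -2 → 3 → -3 → 4

Answer: 4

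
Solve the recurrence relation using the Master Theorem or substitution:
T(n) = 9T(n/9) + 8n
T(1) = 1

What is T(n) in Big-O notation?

By Master Theorem: a=9, b=9, f(n)=8n. Since log_9(9) = 1 and f(n) = Θ(n^1), Case 2 applies. T(n) = O(n log n).

Answer: O(n log n)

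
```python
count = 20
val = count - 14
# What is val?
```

Trace:
`count = 20` → count = 20
`val = count - 14` → val = 6
So val = 6

Answer: 6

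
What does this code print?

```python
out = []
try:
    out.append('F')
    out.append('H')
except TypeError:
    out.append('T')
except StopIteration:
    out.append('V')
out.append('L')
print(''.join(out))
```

Execution trace: 'F' (try body) → 'H' (try body, no exception) → 'L' (after the try/except). Output: FHL

Answer: FHL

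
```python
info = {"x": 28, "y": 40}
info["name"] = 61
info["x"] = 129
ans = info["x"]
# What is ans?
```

Trace:
`info = {"x": 28, "y": 40}` → info = {'x': 28, 'y': 40}
`info["name"] = 61` → info = {'x': 28, 'y': 40, 'name': 61}
`info["x"] = 129` → info = {'x': 129, 'y': 40, 'name': 61}
`ans = info["x"]` → ans = 129
So ans = 129

Answer: 129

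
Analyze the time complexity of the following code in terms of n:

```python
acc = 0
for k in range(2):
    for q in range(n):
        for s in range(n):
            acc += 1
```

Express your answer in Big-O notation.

Each loop level contributes: 1 × n × n. Multiplying the contributions gives O(n^2).

Answer: O(n^2)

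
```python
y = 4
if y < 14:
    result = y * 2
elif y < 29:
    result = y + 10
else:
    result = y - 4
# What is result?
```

Trace:
`y = 4` → y = 4
`if y < 14: ...` → y < 14 is True → result = 8
So result = 8

Answer: 8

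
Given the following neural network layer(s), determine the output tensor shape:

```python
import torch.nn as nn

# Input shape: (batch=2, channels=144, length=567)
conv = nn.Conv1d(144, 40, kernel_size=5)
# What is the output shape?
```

Input: (2, 144, 567) -> Output: (2, 40, 563)

Answer: (2, 40, 563)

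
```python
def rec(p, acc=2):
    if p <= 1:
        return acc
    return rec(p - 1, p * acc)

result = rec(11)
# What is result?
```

Accumulator trace (n, acc): (11, 2) -> (10, 22) -> (9, 220) -> (8, 1980) -> (7, 15840) -> (6, 110880) -> (5, 665280) -> (4, 3326400) -> (3, 13305600) -> (2, 39916800) -> (1, 79833600) -> return 79833600

Answer: 79833600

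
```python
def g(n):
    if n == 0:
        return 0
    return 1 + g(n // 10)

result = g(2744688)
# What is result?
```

Count of digits of 2744688: 7

Answer: 7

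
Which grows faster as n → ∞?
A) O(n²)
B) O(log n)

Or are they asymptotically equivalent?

O(n²) vs O(log n): Higher order terms dominate.

Answer: A) O(n²) grows faster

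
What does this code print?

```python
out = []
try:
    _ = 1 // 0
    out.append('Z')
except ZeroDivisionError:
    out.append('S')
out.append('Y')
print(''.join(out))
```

Execution trace: 'S' (except ZeroDivisionError) → 'Y' (after the try/except). Output: SY

Answer: SY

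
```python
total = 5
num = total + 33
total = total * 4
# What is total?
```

Trace:
`total = 5` → total = 5
`num = total + 33` → num = 38
`total = total * 4` → total = 20
So total = 20

Answer: 20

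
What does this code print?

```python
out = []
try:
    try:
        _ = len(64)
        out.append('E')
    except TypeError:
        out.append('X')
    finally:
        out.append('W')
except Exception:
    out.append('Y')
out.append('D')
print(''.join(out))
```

Execution trace: 'X' (inner except TypeError) → 'W' (inner finally) → 'D' (after the try/except). Output: XWD

Answer: XWD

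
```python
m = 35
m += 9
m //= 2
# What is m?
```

Trace:
`m = 35` → m = 35
`m += 9` → m = 44
`m //= 2` → m = 22
So m = 22

Answer: 22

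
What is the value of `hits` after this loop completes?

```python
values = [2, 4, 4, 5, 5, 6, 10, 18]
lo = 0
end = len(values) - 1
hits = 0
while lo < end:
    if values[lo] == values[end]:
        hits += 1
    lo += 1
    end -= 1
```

Count matching pairs from ends
`hits` takes the values: 0 → 1

Answer: 1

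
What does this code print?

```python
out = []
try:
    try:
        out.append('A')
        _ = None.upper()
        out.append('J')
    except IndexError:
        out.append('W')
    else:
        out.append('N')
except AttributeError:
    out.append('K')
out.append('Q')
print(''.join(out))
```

Execution trace: 'A' (try body) → 'K' (outer except AttributeError) → 'Q' (after the try/except). Output: AKQ

Answer: AKQ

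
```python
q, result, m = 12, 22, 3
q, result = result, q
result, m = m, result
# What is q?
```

Trace:
`q, result, m = 12, 22, 3` → q = 12; result = 22; m = 3
`q, result = result, q` → q = 22; result = 12
`result, m = m, result` → result = 3; m = 12
So q = 22

Answer: 22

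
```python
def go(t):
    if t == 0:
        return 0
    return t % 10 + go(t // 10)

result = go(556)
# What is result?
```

Sum of digits of 556: 6 + 5 + 5 = 16

Answer: 16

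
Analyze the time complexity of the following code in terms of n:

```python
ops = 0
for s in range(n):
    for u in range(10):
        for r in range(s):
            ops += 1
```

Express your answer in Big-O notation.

Each loop level contributes: n × 1 × n. Multiplying the contributions gives O(n^2).

Answer: O(n^2)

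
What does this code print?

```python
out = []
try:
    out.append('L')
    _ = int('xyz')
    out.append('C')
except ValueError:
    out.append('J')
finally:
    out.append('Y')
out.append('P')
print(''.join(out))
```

Execution trace: 'L' (try body) → 'J' (except ValueError) → 'Y' (finally) → 'P' (after the try/except). Output: LJYP

Answer: LJYP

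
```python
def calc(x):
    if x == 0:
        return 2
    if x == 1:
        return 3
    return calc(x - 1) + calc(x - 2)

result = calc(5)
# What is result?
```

Build up from base cases: calc(0)=2, calc(1)=3, calc(2)=5, calc(3)=8, calc(4)=13, calc(5)=21

Answer: 21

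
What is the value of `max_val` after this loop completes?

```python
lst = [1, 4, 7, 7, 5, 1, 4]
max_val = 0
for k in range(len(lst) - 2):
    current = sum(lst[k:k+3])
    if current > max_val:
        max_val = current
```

Max sum of 3-element window in [1, 4, 7, 7, 5, 1, 4]
`max_val` takes the values: 0 → 12 → 18 → 19

Answer: 19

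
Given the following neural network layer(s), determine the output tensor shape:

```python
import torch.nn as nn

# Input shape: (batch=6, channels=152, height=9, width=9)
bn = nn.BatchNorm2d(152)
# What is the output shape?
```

Input: (6, 152, 9, 9) -> Output: (6, 152, 9, 9)

Answer: (6, 152, 9, 9)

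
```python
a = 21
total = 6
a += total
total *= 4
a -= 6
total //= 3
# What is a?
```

Trace:
`a = 21` → a = 21
`total = 6` → total = 6
`a += total` → a = 27
`total *= 4` → total = 24
`a -= 6` → a = 21
`total //= 3` → total = 8
So a = 21

Answer: 21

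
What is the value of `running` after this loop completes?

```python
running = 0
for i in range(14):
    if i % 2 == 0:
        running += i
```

Sum of even numbers 0 to 13
`running` takes the values: 0 → 2 → 6 → 12 → 20 → 30 → 42

Answer: 42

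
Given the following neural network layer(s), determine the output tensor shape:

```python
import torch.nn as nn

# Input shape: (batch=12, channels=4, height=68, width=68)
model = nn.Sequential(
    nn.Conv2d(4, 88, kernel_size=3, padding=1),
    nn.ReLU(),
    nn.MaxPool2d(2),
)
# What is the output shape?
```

Input: (12, 4, 68, 68) -> after Conv2d: (12, 88, 68, 68) -> after ReLU: (12, 88, 68, 68) -> Output: (12, 88, 34, 34)

Answer: (12, 88, 34, 34)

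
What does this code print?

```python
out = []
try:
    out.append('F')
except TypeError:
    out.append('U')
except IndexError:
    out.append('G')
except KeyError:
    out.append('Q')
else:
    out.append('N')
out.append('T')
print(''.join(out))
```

Execution trace: 'F' (try body, no exception) → 'N' (else) → 'T' (after the try/except). Output: FNT

Answer: FNT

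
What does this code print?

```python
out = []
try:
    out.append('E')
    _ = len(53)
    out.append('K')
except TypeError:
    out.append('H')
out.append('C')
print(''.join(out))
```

Execution trace: 'E' (try body) → 'H' (except TypeError) → 'C' (after the try/except). Output: EHC

Answer: EHC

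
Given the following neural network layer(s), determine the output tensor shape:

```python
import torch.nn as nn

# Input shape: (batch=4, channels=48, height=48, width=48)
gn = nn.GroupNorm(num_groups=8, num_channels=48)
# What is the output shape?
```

Input: (4, 48, 48, 48) -> Output: (4, 48, 48, 48)

Answer: (4, 48, 48, 48)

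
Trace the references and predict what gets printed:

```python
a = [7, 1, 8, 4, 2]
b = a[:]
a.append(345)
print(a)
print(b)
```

Key concept: slice [:] creates copy.
Step by step:
`a = [7, 1, 8, 4, 2]` → a = [7, 1, 8, 4, 2]
`b = a[:]` → b = [7, 1, 8, 4, 2]
`a.append(345)` → a = [7, 1, 8, 4, 2, 345]
`print(a)` → prints [7, 1, 8, 4, 2, 345]
`print(b)` → prints [7, 1, 8, 4, 2]

Answer:
[7, 1, 8, 4, 2, 345]
[7, 1, 8, 4, 2]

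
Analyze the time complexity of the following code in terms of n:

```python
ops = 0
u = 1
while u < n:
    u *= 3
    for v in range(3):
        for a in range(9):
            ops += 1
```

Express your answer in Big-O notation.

Each loop level contributes: log n × 1 × 1. Multiplying the contributions gives O(log n).

Answer: O(log n)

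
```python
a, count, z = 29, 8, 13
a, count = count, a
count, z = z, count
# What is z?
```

Trace:
`a, count, z = 29, 8, 13` → a = 29; count = 8; z = 13
`a, count = count, a` → a = 8; count = 29
`count, z = z, count` → count = 13; z = 29
So z = 29

Answer: 29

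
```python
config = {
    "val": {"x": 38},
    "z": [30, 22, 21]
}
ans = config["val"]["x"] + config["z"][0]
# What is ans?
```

Trace:
`config = { ...` → config = {'val': {'x': 38}, 'z': [30, 22, 21]}
`ans = config["val"]["x"] + config["z"][0]` → ans = 68
So ans = 68

Answer: 68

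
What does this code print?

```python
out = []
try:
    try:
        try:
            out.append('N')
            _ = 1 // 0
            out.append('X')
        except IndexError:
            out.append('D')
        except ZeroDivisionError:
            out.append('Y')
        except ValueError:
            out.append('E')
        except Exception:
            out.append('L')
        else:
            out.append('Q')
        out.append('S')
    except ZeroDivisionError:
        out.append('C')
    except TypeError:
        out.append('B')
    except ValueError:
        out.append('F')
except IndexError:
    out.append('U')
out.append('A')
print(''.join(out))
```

Execution trace: 'N' (inner try body) → 'Y' (inner except ZeroDivisionError) → 'S' (try body, no exception) → 'A' (after the try/except). Output: NYSA

Answer: NYSA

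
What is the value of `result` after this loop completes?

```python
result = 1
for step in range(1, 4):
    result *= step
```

3! = 6
`result` takes the values: 1 → 2 → 6

Answer: 6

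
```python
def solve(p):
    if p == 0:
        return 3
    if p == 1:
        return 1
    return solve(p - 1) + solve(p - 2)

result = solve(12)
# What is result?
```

Build up from base cases: solve(0)=3, solve(1)=1, solve(2)=4, solve(3)=5, solve(4)=9, solve(5)=14, solve(6)=23, ..., solve(12)=411

Answer: 411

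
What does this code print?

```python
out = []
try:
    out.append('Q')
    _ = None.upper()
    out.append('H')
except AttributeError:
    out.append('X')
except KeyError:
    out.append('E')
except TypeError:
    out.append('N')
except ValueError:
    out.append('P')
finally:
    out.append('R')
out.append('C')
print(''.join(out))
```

Execution trace: 'Q' (try body) → 'X' (except AttributeError) → 'R' (finally) → 'C' (after the try/except). Output: QXRC

Answer: QXRC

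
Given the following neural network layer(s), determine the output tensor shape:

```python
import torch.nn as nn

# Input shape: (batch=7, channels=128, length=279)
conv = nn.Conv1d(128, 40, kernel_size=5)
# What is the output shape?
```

Input: (7, 128, 279) -> Output: (7, 40, 275)

Answer: (7, 40, 275)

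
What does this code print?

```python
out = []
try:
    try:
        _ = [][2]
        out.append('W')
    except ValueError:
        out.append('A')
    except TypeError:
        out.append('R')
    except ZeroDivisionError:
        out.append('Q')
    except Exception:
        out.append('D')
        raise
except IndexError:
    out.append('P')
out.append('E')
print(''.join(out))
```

Execution trace: 'D' (inner except Exception) → 'P' (outer except IndexError) → 'E' (after the try/except). Output: DPE

Answer: DPE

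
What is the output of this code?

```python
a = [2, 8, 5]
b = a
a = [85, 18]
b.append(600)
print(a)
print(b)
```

Key concept: rebinding vs mutation: a is rebound to a new list, b still points at the original.
Step by step:
`a = [2, 8, 5]` → a = [2, 8, 5]
`b = a` → b = [2, 8, 5] (same object as a)
`a = [85, 18]` → a = [85, 18]
`b.append(600)` → b = [2, 8, 5, 600]
`print(a)` → prints [85, 18]
`print(b)` → prints [2, 8, 5, 600]

Answer:
[85, 18]
[2, 8, 5, 600]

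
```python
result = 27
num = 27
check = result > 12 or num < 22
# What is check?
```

Trace:
`result = 27` → result = 27
`num = 27` → num = 27
`check = result > 12 or num < 22` → check = True
So check = True

Answer: True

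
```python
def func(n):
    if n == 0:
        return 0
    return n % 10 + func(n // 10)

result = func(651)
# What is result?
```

Sum of digits of 651: 1 + 5 + 6 = 12

Answer: 12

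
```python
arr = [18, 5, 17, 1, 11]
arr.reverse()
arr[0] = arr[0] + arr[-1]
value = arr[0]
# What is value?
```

Trace:
`arr = [18, 5, 17, 1, 11]` → arr = [18, 5, 17, 1, 11]
`arr.reverse()` → arr = [11, 1, 17, 5, 18]
`arr[0] = arr[0] + arr[-1]` → arr = [29, 1, 17, 5, 18]
`value = arr[0]` → value = 29
So value = 29

Answer: 29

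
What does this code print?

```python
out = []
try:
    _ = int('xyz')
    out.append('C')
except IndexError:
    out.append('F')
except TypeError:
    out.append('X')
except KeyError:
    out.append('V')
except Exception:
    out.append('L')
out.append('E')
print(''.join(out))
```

Execution trace: 'L' (except Exception) → 'E' (after the try/except). Output: LE

Answer: LE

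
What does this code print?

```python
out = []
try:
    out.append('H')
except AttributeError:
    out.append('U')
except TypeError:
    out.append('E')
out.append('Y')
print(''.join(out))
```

Execution trace: 'H' (try body, no exception) → 'Y' (after the try/except). Output: HY

Answer: HY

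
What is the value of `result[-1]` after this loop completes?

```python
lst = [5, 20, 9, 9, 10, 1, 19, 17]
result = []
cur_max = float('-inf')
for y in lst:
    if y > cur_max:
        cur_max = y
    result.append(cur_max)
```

Running max ends at 20
`result` takes the values: [] → [5] → [5, 20] → [5, 20, 20] → [5, 20, 20, 20] → [5, 20, 20, 20, 20] → [5, 20, 20, 20, 20, 20] → [5, 20, 20, 20, 20, 20, 20] → [5, 20, 20, 20, 20, 20, 20, 20]
So `result[-1]` = 20

Answer: 20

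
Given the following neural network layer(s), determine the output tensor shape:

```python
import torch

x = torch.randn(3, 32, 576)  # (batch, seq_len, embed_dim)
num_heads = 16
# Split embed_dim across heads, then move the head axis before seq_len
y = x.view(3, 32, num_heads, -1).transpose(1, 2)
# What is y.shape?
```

Input: (3, 32, 576) -> head_dim = 576 // 16 = 36; after view: (3, 32, 16, 36) -> after transpose(1, 2): (3, 16, 32, 36) -> Output: (3, 16, 32, 36)

Answer: (3, 16, 32, 36)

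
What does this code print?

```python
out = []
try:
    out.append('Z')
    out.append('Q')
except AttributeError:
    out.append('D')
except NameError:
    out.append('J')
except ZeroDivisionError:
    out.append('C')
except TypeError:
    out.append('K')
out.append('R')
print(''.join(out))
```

Execution trace: 'Z' (try body) → 'Q' (try body, no exception) → 'R' (after the try/except). Output: ZQR

Answer: ZQR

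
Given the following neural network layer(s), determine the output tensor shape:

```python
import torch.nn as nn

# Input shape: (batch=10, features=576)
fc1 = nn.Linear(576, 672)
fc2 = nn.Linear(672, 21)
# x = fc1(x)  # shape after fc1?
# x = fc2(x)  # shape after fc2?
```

Input: (10, 576) -> after fc1: (10, 672) -> Output: (10, 21)

Answer: (10, 21)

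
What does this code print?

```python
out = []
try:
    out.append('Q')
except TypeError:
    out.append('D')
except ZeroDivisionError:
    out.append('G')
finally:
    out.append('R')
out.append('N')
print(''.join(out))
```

Execution trace: 'Q' (try body, no exception) → 'R' (finally) → 'N' (after the try/except). Output: QRN

Answer: QRN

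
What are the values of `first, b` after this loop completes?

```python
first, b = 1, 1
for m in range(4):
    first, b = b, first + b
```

Fibonacci: after 4 iterations
`first, b` takes the values: (1, 1) → (1, 2) → (2, 3) → (3, 5) → (5, 8)

Answer: 5, 8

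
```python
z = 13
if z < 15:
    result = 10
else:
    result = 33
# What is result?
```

Trace:
`z = 13` → z = 13
`if z < 15: ...` → z < 15 is True → result = 10
So result = 10

Answer: 10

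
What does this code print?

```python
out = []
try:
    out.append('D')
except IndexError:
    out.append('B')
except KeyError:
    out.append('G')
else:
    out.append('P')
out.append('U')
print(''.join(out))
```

Execution trace: 'D' (try body, no exception) → 'P' (else) → 'U' (after the try/except). Output: DPU

Answer: DPU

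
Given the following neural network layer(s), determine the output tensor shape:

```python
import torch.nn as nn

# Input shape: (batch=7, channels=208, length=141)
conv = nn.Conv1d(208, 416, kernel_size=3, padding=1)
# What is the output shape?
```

Input: (7, 208, 141) -> Output: (7, 416, 141)

Answer: (7, 416, 141)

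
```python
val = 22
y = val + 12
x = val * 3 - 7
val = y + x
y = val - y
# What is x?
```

Trace:
`val = 22` → val = 22
`y = val + 12` → y = 34
`x = val * 3 - 7` → x = 59
`val = y + x` → val = 93
`y = val - y` → y = 59
So x = 59

Answer: 59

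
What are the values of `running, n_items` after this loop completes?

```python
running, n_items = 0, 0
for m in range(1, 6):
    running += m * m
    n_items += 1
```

Sum of squares and count
`running, n_items` takes the values: (0, 0) → (1, 0) → (1, 1) → (5, 1) → (5, 2) → (14, 2) → (14, 3) → (30, 3) → (30, 4) → (55, 4) → (55, 5)

Answer: 55, 5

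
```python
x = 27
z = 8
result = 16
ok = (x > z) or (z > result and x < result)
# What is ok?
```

Trace:
`x = 27` → x = 27
`z = 8` → z = 8
`result = 16` → result = 16
`ok = (x > z) or (z > result and x < result)` → ok = True
So ok = True

Answer: True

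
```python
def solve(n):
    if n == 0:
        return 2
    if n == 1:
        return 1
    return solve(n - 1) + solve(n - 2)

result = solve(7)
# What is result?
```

Build up from base cases: solve(0)=2, solve(1)=1, solve(2)=3, solve(3)=4, solve(4)=7, solve(5)=11, solve(6)=18, ..., solve(7)=29

Answer: 29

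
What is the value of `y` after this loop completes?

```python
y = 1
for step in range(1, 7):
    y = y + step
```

Start at 1, add 1 through 6
`y` takes the values: 1 → 2 → 4 → 7 → 11 → 16 → 22

Answer: 22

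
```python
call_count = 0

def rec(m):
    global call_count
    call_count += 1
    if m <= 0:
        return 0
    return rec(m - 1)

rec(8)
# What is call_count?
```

Linear recursion stepping by 1: 9 calls from m=8 down to ≤0.

Answer: 9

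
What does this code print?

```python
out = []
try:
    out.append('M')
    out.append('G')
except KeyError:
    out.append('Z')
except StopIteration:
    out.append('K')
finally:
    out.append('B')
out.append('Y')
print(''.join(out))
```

Execution trace: 'M' (try body) → 'G' (try body, no exception) → 'B' (finally) → 'Y' (after the try/except). Output: MGBY

Answer: MGBY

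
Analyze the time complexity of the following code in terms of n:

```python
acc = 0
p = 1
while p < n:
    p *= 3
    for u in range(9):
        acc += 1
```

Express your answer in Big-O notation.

Each loop level contributes: log n × 1. Multiplying the contributions gives O(log n).

Answer: O(log n)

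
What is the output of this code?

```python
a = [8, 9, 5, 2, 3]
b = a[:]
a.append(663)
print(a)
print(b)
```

Key concept: slice [:] creates copy.
Step by step:
`a = [8, 9, 5, 2, 3]` → a = [8, 9, 5, 2, 3]
`b = a[:]` → b = [8, 9, 5, 2, 3]
`a.append(663)` → a = [8, 9, 5, 2, 3, 663]
`print(a)` → prints [8, 9, 5, 2, 3, 663]
`print(b)` → prints [8, 9, 5, 2, 3]

Answer:
[8, 9, 5, 2, 3, 663]
[8, 9, 5, 2, 3]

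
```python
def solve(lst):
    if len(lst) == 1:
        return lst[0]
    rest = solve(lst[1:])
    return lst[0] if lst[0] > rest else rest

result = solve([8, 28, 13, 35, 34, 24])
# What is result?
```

Recursive max over [8, 28, 13, 35, 34, 24] = 35

Answer: 35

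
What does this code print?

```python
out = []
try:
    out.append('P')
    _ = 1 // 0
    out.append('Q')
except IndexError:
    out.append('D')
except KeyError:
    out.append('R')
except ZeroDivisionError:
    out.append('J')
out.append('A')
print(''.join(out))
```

Execution trace: 'P' (try body) → 'J' (except ZeroDivisionError) → 'A' (after the try/except). Output: PJA

Answer: PJA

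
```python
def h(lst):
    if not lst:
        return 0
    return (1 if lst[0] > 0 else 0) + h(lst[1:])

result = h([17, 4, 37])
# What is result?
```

Count of positive elements in [17, 4, 37] = 3

Answer: 3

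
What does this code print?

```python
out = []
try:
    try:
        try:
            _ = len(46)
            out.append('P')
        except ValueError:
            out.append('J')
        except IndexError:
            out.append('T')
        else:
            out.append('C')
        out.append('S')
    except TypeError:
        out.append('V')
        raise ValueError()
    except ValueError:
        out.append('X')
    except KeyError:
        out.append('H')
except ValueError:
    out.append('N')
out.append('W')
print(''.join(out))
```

Execution trace: 'V' (except TypeError) → 'N' (outer except ValueError) → 'W' (after the try/except). Output: VNW

Answer: VNW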